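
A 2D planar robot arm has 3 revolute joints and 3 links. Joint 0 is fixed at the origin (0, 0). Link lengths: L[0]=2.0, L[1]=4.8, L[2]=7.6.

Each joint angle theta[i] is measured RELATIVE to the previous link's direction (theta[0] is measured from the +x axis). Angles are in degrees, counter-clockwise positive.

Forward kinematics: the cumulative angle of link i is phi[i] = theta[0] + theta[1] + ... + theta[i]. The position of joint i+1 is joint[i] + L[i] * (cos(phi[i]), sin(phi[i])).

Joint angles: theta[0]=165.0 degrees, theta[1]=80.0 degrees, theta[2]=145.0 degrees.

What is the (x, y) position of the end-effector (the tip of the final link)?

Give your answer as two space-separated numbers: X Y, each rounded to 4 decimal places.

Answer: 2.6214 -0.0326

Derivation:
joint[0] = (0.0000, 0.0000)  (base)
link 0: phi[0] = 165 = 165 deg
  cos(165 deg) = -0.9659, sin(165 deg) = 0.2588
  joint[1] = (0.0000, 0.0000) + 2 * (-0.9659, 0.2588) = (0.0000 + -1.9319, 0.0000 + 0.5176) = (-1.9319, 0.5176)
link 1: phi[1] = 165 + 80 = 245 deg
  cos(245 deg) = -0.4226, sin(245 deg) = -0.9063
  joint[2] = (-1.9319, 0.5176) + 4.8 * (-0.4226, -0.9063) = (-1.9319 + -2.0286, 0.5176 + -4.3503) = (-3.9604, -3.8326)
link 2: phi[2] = 165 + 80 + 145 = 390 deg
  cos(390 deg) = 0.8660, sin(390 deg) = 0.5000
  joint[3] = (-3.9604, -3.8326) + 7.6 * (0.8660, 0.5000) = (-3.9604 + 6.5818, -3.8326 + 3.8000) = (2.6214, -0.0326)
End effector: (2.6214, -0.0326)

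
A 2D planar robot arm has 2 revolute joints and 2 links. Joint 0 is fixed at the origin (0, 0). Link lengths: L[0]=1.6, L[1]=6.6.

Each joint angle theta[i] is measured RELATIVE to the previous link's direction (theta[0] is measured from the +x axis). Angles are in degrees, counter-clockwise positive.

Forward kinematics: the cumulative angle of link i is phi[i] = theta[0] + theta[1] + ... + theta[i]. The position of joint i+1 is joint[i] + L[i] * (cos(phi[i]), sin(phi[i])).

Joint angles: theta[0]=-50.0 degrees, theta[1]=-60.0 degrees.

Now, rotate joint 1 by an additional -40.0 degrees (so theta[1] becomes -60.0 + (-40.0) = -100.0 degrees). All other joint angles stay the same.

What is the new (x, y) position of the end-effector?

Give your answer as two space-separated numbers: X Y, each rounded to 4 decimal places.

joint[0] = (0.0000, 0.0000)  (base)
link 0: phi[0] = -50 = -50 deg
  cos(-50 deg) = 0.6428, sin(-50 deg) = -0.7660
  joint[1] = (0.0000, 0.0000) + 1.6 * (0.6428, -0.7660) = (0.0000 + 1.0285, 0.0000 + -1.2257) = (1.0285, -1.2257)
link 1: phi[1] = -50 + -100 = -150 deg
  cos(-150 deg) = -0.8660, sin(-150 deg) = -0.5000
  joint[2] = (1.0285, -1.2257) + 6.6 * (-0.8660, -0.5000) = (1.0285 + -5.7158, -1.2257 + -3.3000) = (-4.6873, -4.5257)
End effector: (-4.6873, -4.5257)

Answer: -4.6873 -4.5257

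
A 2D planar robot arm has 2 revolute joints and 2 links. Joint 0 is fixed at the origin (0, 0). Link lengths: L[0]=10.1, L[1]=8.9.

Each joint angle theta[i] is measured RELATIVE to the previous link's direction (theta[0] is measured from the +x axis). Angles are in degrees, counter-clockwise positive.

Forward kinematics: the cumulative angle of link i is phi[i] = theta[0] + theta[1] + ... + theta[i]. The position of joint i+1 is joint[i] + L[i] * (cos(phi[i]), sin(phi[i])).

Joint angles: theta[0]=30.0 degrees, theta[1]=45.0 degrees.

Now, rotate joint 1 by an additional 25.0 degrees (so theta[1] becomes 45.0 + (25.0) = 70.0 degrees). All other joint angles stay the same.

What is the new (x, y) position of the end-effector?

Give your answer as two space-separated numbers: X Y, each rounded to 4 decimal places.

Answer: 7.2014 13.8148

Derivation:
joint[0] = (0.0000, 0.0000)  (base)
link 0: phi[0] = 30 = 30 deg
  cos(30 deg) = 0.8660, sin(30 deg) = 0.5000
  joint[1] = (0.0000, 0.0000) + 10.1 * (0.8660, 0.5000) = (0.0000 + 8.7469, 0.0000 + 5.0500) = (8.7469, 5.0500)
link 1: phi[1] = 30 + 70 = 100 deg
  cos(100 deg) = -0.1736, sin(100 deg) = 0.9848
  joint[2] = (8.7469, 5.0500) + 8.9 * (-0.1736, 0.9848) = (8.7469 + -1.5455, 5.0500 + 8.7648) = (7.2014, 13.8148)
End effector: (7.2014, 13.8148)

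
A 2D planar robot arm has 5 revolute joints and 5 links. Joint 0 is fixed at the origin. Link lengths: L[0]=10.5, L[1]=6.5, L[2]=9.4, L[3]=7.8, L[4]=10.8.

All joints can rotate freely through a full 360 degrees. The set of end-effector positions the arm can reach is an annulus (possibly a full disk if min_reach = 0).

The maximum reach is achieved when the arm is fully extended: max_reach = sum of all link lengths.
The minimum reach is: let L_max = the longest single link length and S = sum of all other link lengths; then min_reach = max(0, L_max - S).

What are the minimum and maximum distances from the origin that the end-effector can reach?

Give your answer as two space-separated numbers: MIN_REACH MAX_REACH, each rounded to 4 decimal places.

Link lengths: [10.5, 6.5, 9.4, 7.8, 10.8]
max_reach = 10.5 + 6.5 + 9.4 + 7.8 + 10.8 = 45
L_max = max([10.5, 6.5, 9.4, 7.8, 10.8]) = 10.8
S (sum of others) = 45 - 10.8 = 34.2
min_reach = max(0, 10.8 - 34.2) = max(0, -23.4) = 0

Answer: 0.0000 45.0000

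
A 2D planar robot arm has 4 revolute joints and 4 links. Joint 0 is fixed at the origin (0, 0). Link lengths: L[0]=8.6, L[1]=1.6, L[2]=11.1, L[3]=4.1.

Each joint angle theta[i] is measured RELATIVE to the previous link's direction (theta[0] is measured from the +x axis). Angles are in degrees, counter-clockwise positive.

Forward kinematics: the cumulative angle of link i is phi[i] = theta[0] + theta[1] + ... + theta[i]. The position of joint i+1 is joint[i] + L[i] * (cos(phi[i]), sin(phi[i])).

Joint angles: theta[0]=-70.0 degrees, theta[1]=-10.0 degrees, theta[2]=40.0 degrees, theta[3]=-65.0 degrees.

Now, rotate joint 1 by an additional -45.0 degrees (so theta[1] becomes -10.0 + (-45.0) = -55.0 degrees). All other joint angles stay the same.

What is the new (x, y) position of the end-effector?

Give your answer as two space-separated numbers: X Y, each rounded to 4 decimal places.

joint[0] = (0.0000, 0.0000)  (base)
link 0: phi[0] = -70 = -70 deg
  cos(-70 deg) = 0.3420, sin(-70 deg) = -0.9397
  joint[1] = (0.0000, 0.0000) + 8.6 * (0.3420, -0.9397) = (0.0000 + 2.9414, 0.0000 + -8.0814) = (2.9414, -8.0814)
link 1: phi[1] = -70 + -55 = -125 deg
  cos(-125 deg) = -0.5736, sin(-125 deg) = -0.8192
  joint[2] = (2.9414, -8.0814) + 1.6 * (-0.5736, -0.8192) = (2.9414 + -0.9177, -8.0814 + -1.3106) = (2.0237, -9.3920)
link 2: phi[2] = -70 + -55 + 40 = -85 deg
  cos(-85 deg) = 0.0872, sin(-85 deg) = -0.9962
  joint[3] = (2.0237, -9.3920) + 11.1 * (0.0872, -0.9962) = (2.0237 + 0.9674, -9.3920 + -11.0578) = (2.9911, -20.4498)
link 3: phi[3] = -70 + -55 + 40 + -65 = -150 deg
  cos(-150 deg) = -0.8660, sin(-150 deg) = -0.5000
  joint[4] = (2.9911, -20.4498) + 4.1 * (-0.8660, -0.5000) = (2.9911 + -3.5507, -20.4498 + -2.0500) = (-0.5596, -22.4998)
End effector: (-0.5596, -22.4998)

Answer: -0.5596 -22.4998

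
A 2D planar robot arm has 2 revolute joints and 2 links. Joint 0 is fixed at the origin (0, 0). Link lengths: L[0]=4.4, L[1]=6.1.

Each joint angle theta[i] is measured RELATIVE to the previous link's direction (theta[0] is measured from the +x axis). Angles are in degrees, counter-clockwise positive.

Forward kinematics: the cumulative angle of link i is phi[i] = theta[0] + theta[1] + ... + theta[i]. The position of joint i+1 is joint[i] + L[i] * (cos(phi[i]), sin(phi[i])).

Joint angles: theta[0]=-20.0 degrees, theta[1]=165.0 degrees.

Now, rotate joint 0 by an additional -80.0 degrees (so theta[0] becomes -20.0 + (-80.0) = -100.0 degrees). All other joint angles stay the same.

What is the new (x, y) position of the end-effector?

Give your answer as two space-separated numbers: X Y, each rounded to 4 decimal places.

Answer: 1.8139 1.1953

Derivation:
joint[0] = (0.0000, 0.0000)  (base)
link 0: phi[0] = -100 = -100 deg
  cos(-100 deg) = -0.1736, sin(-100 deg) = -0.9848
  joint[1] = (0.0000, 0.0000) + 4.4 * (-0.1736, -0.9848) = (0.0000 + -0.7641, 0.0000 + -4.3332) = (-0.7641, -4.3332)
link 1: phi[1] = -100 + 165 = 65 deg
  cos(65 deg) = 0.4226, sin(65 deg) = 0.9063
  joint[2] = (-0.7641, -4.3332) + 6.1 * (0.4226, 0.9063) = (-0.7641 + 2.5780, -4.3332 + 5.5285) = (1.8139, 1.1953)
End effector: (1.8139, 1.1953)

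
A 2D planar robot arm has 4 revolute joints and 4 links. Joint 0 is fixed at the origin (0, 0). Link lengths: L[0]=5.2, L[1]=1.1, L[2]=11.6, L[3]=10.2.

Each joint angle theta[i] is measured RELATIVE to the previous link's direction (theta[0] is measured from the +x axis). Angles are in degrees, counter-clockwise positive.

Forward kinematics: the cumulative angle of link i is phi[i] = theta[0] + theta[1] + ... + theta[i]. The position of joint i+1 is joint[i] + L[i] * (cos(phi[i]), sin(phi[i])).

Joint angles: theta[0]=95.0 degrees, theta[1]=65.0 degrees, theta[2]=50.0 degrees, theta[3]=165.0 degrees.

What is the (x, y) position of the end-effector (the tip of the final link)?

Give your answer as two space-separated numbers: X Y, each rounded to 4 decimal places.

Answer: -1.6803 2.3964

Derivation:
joint[0] = (0.0000, 0.0000)  (base)
link 0: phi[0] = 95 = 95 deg
  cos(95 deg) = -0.0872, sin(95 deg) = 0.9962
  joint[1] = (0.0000, 0.0000) + 5.2 * (-0.0872, 0.9962) = (0.0000 + -0.4532, 0.0000 + 5.1802) = (-0.4532, 5.1802)
link 1: phi[1] = 95 + 65 = 160 deg
  cos(160 deg) = -0.9397, sin(160 deg) = 0.3420
  joint[2] = (-0.4532, 5.1802) + 1.1 * (-0.9397, 0.3420) = (-0.4532 + -1.0337, 5.1802 + 0.3762) = (-1.4869, 5.5564)
link 2: phi[2] = 95 + 65 + 50 = 210 deg
  cos(210 deg) = -0.8660, sin(210 deg) = -0.5000
  joint[3] = (-1.4869, 5.5564) + 11.6 * (-0.8660, -0.5000) = (-1.4869 + -10.0459, 5.5564 + -5.8000) = (-11.5328, -0.2436)
link 3: phi[3] = 95 + 65 + 50 + 165 = 375 deg
  cos(375 deg) = 0.9659, sin(375 deg) = 0.2588
  joint[4] = (-11.5328, -0.2436) + 10.2 * (0.9659, 0.2588) = (-11.5328 + 9.8524, -0.2436 + 2.6400) = (-1.6803, 2.3964)
End effector: (-1.6803, 2.3964)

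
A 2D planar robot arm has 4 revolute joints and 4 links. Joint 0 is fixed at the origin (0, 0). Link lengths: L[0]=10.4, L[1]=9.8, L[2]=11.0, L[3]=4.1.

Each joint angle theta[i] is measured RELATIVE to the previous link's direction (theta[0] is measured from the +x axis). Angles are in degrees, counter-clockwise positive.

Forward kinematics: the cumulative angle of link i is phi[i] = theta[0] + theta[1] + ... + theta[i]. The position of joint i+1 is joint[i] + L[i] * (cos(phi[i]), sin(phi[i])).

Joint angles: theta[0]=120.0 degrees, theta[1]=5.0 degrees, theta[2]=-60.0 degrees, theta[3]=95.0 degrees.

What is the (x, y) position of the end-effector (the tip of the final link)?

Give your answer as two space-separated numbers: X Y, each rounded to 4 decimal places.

Answer: -10.0250 28.4060

Derivation:
joint[0] = (0.0000, 0.0000)  (base)
link 0: phi[0] = 120 = 120 deg
  cos(120 deg) = -0.5000, sin(120 deg) = 0.8660
  joint[1] = (0.0000, 0.0000) + 10.4 * (-0.5000, 0.8660) = (0.0000 + -5.2000, 0.0000 + 9.0067) = (-5.2000, 9.0067)
link 1: phi[1] = 120 + 5 = 125 deg
  cos(125 deg) = -0.5736, sin(125 deg) = 0.8192
  joint[2] = (-5.2000, 9.0067) + 9.8 * (-0.5736, 0.8192) = (-5.2000 + -5.6210, 9.0067 + 8.0277) = (-10.8210, 17.0344)
link 2: phi[2] = 120 + 5 + -60 = 65 deg
  cos(65 deg) = 0.4226, sin(65 deg) = 0.9063
  joint[3] = (-10.8210, 17.0344) + 11 * (0.4226, 0.9063) = (-10.8210 + 4.6488, 17.0344 + 9.9694) = (-6.1722, 27.0037)
link 3: phi[3] = 120 + 5 + -60 + 95 = 160 deg
  cos(160 deg) = -0.9397, sin(160 deg) = 0.3420
  joint[4] = (-6.1722, 27.0037) + 4.1 * (-0.9397, 0.3420) = (-6.1722 + -3.8527, 27.0037 + 1.4023) = (-10.0250, 28.4060)
End effector: (-10.0250, 28.4060)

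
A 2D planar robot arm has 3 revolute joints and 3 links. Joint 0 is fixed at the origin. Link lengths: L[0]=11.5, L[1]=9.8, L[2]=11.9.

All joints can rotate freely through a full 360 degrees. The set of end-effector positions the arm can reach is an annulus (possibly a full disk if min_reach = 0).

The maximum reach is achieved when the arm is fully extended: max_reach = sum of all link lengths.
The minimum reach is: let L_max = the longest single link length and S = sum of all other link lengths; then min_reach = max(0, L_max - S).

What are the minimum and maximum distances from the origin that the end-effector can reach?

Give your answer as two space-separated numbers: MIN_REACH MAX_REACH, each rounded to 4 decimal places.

Answer: 0.0000 33.2000

Derivation:
Link lengths: [11.5, 9.8, 11.9]
max_reach = 11.5 + 9.8 + 11.9 = 33.2
L_max = max([11.5, 9.8, 11.9]) = 11.9
S (sum of others) = 33.2 - 11.9 = 21.3
min_reach = max(0, 11.9 - 21.3) = max(0, -9.4) = 0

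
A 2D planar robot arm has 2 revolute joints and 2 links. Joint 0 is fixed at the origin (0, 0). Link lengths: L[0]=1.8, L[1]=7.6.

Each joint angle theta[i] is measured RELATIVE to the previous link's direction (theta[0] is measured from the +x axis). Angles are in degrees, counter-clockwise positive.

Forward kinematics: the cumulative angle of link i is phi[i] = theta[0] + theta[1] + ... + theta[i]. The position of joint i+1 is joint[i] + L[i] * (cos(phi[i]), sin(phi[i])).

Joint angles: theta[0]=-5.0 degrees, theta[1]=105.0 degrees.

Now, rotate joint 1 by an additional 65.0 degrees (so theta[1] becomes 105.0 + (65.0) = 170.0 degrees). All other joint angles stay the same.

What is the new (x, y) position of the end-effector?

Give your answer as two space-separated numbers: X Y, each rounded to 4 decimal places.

Answer: -5.5479 1.8101

Derivation:
joint[0] = (0.0000, 0.0000)  (base)
link 0: phi[0] = -5 = -5 deg
  cos(-5 deg) = 0.9962, sin(-5 deg) = -0.0872
  joint[1] = (0.0000, 0.0000) + 1.8 * (0.9962, -0.0872) = (0.0000 + 1.7932, 0.0000 + -0.1569) = (1.7932, -0.1569)
link 1: phi[1] = -5 + 170 = 165 deg
  cos(165 deg) = -0.9659, sin(165 deg) = 0.2588
  joint[2] = (1.7932, -0.1569) + 7.6 * (-0.9659, 0.2588) = (1.7932 + -7.3410, -0.1569 + 1.9670) = (-5.5479, 1.8101)
End effector: (-5.5479, 1.8101)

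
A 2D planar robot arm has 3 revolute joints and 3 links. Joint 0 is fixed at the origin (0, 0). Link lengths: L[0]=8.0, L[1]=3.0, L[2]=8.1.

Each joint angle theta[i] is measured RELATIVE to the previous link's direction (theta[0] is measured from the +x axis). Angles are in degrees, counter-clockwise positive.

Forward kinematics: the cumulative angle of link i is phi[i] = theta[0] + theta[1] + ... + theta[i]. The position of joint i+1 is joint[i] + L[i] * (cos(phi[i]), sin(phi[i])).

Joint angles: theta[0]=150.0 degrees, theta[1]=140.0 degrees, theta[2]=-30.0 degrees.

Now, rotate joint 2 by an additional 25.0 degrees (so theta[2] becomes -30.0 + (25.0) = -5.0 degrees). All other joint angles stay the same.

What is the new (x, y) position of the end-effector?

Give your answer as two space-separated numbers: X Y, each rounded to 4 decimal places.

Answer: -3.8057 -6.6431

Derivation:
joint[0] = (0.0000, 0.0000)  (base)
link 0: phi[0] = 150 = 150 deg
  cos(150 deg) = -0.8660, sin(150 deg) = 0.5000
  joint[1] = (0.0000, 0.0000) + 8 * (-0.8660, 0.5000) = (0.0000 + -6.9282, 0.0000 + 4.0000) = (-6.9282, 4.0000)
link 1: phi[1] = 150 + 140 = 290 deg
  cos(290 deg) = 0.3420, sin(290 deg) = -0.9397
  joint[2] = (-6.9282, 4.0000) + 3 * (0.3420, -0.9397) = (-6.9282 + 1.0261, 4.0000 + -2.8191) = (-5.9021, 1.1809)
link 2: phi[2] = 150 + 140 + -5 = 285 deg
  cos(285 deg) = 0.2588, sin(285 deg) = -0.9659
  joint[3] = (-5.9021, 1.1809) + 8.1 * (0.2588, -0.9659) = (-5.9021 + 2.0964, 1.1809 + -7.8240) = (-3.8057, -6.6431)
End effector: (-3.8057, -6.6431)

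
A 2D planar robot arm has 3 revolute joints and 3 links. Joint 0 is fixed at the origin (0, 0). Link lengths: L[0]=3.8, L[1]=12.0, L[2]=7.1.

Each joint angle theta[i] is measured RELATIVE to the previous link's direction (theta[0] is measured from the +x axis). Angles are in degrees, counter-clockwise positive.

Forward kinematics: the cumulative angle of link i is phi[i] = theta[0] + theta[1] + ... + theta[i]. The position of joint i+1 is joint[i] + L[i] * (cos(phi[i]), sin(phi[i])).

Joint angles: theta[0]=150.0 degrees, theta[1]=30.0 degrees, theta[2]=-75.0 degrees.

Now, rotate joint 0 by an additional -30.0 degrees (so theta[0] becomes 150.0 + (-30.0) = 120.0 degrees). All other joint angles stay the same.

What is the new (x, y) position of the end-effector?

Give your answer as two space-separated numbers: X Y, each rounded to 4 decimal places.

Answer: -10.4547 16.1490

Derivation:
joint[0] = (0.0000, 0.0000)  (base)
link 0: phi[0] = 120 = 120 deg
  cos(120 deg) = -0.5000, sin(120 deg) = 0.8660
  joint[1] = (0.0000, 0.0000) + 3.8 * (-0.5000, 0.8660) = (0.0000 + -1.9000, 0.0000 + 3.2909) = (-1.9000, 3.2909)
link 1: phi[1] = 120 + 30 = 150 deg
  cos(150 deg) = -0.8660, sin(150 deg) = 0.5000
  joint[2] = (-1.9000, 3.2909) + 12 * (-0.8660, 0.5000) = (-1.9000 + -10.3923, 3.2909 + 6.0000) = (-12.2923, 9.2909)
link 2: phi[2] = 120 + 30 + -75 = 75 deg
  cos(75 deg) = 0.2588, sin(75 deg) = 0.9659
  joint[3] = (-12.2923, 9.2909) + 7.1 * (0.2588, 0.9659) = (-12.2923 + 1.8376, 9.2909 + 6.8581) = (-10.4547, 16.1490)
End effector: (-10.4547, 16.1490)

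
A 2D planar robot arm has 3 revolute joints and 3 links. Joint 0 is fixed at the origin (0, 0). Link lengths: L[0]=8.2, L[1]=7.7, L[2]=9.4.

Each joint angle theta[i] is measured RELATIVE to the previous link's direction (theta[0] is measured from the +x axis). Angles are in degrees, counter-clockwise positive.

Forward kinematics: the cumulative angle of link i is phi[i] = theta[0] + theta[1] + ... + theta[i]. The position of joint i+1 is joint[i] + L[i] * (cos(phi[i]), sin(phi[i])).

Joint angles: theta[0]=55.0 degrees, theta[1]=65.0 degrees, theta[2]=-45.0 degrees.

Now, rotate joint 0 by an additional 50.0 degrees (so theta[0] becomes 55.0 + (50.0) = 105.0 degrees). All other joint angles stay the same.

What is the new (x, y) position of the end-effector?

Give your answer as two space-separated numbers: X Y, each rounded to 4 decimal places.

joint[0] = (0.0000, 0.0000)  (base)
link 0: phi[0] = 105 = 105 deg
  cos(105 deg) = -0.2588, sin(105 deg) = 0.9659
  joint[1] = (0.0000, 0.0000) + 8.2 * (-0.2588, 0.9659) = (0.0000 + -2.1223, 0.0000 + 7.9206) = (-2.1223, 7.9206)
link 1: phi[1] = 105 + 65 = 170 deg
  cos(170 deg) = -0.9848, sin(170 deg) = 0.1736
  joint[2] = (-2.1223, 7.9206) + 7.7 * (-0.9848, 0.1736) = (-2.1223 + -7.5830, 7.9206 + 1.3371) = (-9.7053, 9.2577)
link 2: phi[2] = 105 + 65 + -45 = 125 deg
  cos(125 deg) = -0.5736, sin(125 deg) = 0.8192
  joint[3] = (-9.7053, 9.2577) + 9.4 * (-0.5736, 0.8192) = (-9.7053 + -5.3916, 9.2577 + 7.7000) = (-15.0970, 16.9577)
End effector: (-15.0970, 16.9577)

Answer: -15.0970 16.9577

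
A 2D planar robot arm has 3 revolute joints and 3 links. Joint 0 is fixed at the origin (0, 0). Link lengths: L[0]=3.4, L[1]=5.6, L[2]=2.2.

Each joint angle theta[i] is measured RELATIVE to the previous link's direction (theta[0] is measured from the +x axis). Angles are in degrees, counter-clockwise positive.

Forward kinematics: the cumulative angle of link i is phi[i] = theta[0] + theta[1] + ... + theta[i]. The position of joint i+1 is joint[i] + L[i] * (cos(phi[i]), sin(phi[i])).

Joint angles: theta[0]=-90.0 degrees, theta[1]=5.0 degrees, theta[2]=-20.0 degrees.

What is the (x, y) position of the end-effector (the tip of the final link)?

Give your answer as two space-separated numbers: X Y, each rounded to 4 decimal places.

Answer: -0.0813 -11.1037

Derivation:
joint[0] = (0.0000, 0.0000)  (base)
link 0: phi[0] = -90 = -90 deg
  cos(-90 deg) = 0.0000, sin(-90 deg) = -1.0000
  joint[1] = (0.0000, 0.0000) + 3.4 * (0.0000, -1.0000) = (0.0000 + 0.0000, 0.0000 + -3.4000) = (0.0000, -3.4000)
link 1: phi[1] = -90 + 5 = -85 deg
  cos(-85 deg) = 0.0872, sin(-85 deg) = -0.9962
  joint[2] = (0.0000, -3.4000) + 5.6 * (0.0872, -0.9962) = (0.0000 + 0.4881, -3.4000 + -5.5787) = (0.4881, -8.9787)
link 2: phi[2] = -90 + 5 + -20 = -105 deg
  cos(-105 deg) = -0.2588, sin(-105 deg) = -0.9659
  joint[3] = (0.4881, -8.9787) + 2.2 * (-0.2588, -0.9659) = (0.4881 + -0.5694, -8.9787 + -2.1250) = (-0.0813, -11.1037)
End effector: (-0.0813, -11.1037)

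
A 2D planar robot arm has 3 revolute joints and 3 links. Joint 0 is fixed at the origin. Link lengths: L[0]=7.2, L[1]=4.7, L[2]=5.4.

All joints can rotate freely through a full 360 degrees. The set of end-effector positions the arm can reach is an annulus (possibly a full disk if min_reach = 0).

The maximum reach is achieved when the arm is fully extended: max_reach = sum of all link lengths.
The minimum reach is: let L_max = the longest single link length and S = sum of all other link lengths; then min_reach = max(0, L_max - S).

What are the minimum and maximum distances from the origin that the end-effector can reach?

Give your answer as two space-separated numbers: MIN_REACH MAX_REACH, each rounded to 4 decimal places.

Link lengths: [7.2, 4.7, 5.4]
max_reach = 7.2 + 4.7 + 5.4 = 17.3
L_max = max([7.2, 4.7, 5.4]) = 7.2
S (sum of others) = 17.3 - 7.2 = 10.1
min_reach = max(0, 7.2 - 10.1) = max(0, -2.9) = 0

Answer: 0.0000 17.3000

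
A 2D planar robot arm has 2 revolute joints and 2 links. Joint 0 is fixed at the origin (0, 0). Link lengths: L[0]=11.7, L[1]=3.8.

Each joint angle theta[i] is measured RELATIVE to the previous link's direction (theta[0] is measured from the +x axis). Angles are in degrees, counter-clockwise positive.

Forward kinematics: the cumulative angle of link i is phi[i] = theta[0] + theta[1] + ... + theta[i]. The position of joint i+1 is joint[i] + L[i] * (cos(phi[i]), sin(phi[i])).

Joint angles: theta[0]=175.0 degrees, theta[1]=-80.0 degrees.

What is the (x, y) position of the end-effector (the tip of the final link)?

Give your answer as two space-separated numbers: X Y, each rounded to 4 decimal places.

joint[0] = (0.0000, 0.0000)  (base)
link 0: phi[0] = 175 = 175 deg
  cos(175 deg) = -0.9962, sin(175 deg) = 0.0872
  joint[1] = (0.0000, 0.0000) + 11.7 * (-0.9962, 0.0872) = (0.0000 + -11.6555, 0.0000 + 1.0197) = (-11.6555, 1.0197)
link 1: phi[1] = 175 + -80 = 95 deg
  cos(95 deg) = -0.0872, sin(95 deg) = 0.9962
  joint[2] = (-11.6555, 1.0197) + 3.8 * (-0.0872, 0.9962) = (-11.6555 + -0.3312, 1.0197 + 3.7855) = (-11.9867, 4.8053)
End effector: (-11.9867, 4.8053)

Answer: -11.9867 4.8053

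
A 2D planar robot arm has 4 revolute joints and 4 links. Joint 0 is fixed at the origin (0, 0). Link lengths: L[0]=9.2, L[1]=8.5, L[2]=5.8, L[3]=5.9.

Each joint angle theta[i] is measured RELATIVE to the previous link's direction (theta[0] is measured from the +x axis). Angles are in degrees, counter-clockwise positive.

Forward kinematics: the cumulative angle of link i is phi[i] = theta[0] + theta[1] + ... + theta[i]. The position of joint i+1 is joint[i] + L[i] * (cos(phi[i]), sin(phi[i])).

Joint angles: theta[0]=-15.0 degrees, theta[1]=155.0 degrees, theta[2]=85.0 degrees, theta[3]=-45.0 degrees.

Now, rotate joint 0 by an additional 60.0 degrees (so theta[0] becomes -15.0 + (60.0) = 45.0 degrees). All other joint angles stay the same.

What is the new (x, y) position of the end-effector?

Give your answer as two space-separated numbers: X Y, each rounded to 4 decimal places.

Answer: -2.9309 -7.1137

Derivation:
joint[0] = (0.0000, 0.0000)  (base)
link 0: phi[0] = 45 = 45 deg
  cos(45 deg) = 0.7071, sin(45 deg) = 0.7071
  joint[1] = (0.0000, 0.0000) + 9.2 * (0.7071, 0.7071) = (0.0000 + 6.5054, 0.0000 + 6.5054) = (6.5054, 6.5054)
link 1: phi[1] = 45 + 155 = 200 deg
  cos(200 deg) = -0.9397, sin(200 deg) = -0.3420
  joint[2] = (6.5054, 6.5054) + 8.5 * (-0.9397, -0.3420) = (6.5054 + -7.9874, 6.5054 + -2.9072) = (-1.4820, 3.5982)
link 2: phi[2] = 45 + 155 + 85 = 285 deg
  cos(285 deg) = 0.2588, sin(285 deg) = -0.9659
  joint[3] = (-1.4820, 3.5982) + 5.8 * (0.2588, -0.9659) = (-1.4820 + 1.5012, 3.5982 + -5.6024) = (0.0191, -2.0042)
link 3: phi[3] = 45 + 155 + 85 + -45 = 240 deg
  cos(240 deg) = -0.5000, sin(240 deg) = -0.8660
  joint[4] = (0.0191, -2.0042) + 5.9 * (-0.5000, -0.8660) = (0.0191 + -2.9500, -2.0042 + -5.1095) = (-2.9309, -7.1137)
End effector: (-2.9309, -7.1137)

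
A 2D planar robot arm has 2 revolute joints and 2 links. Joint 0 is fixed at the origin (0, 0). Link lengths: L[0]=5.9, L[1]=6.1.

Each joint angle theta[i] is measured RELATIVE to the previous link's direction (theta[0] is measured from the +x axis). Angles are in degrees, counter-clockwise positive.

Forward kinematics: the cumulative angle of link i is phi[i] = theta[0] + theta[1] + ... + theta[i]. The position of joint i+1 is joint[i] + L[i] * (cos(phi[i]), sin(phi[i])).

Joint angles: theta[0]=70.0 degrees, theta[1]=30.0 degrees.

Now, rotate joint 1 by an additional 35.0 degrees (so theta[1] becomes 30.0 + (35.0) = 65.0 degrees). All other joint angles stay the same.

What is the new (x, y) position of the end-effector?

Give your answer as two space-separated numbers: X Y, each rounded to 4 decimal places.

joint[0] = (0.0000, 0.0000)  (base)
link 0: phi[0] = 70 = 70 deg
  cos(70 deg) = 0.3420, sin(70 deg) = 0.9397
  joint[1] = (0.0000, 0.0000) + 5.9 * (0.3420, 0.9397) = (0.0000 + 2.0179, 0.0000 + 5.5442) = (2.0179, 5.5442)
link 1: phi[1] = 70 + 65 = 135 deg
  cos(135 deg) = -0.7071, sin(135 deg) = 0.7071
  joint[2] = (2.0179, 5.5442) + 6.1 * (-0.7071, 0.7071) = (2.0179 + -4.3134, 5.5442 + 4.3134) = (-2.2954, 9.8575)
End effector: (-2.2954, 9.8575)

Answer: -2.2954 9.8575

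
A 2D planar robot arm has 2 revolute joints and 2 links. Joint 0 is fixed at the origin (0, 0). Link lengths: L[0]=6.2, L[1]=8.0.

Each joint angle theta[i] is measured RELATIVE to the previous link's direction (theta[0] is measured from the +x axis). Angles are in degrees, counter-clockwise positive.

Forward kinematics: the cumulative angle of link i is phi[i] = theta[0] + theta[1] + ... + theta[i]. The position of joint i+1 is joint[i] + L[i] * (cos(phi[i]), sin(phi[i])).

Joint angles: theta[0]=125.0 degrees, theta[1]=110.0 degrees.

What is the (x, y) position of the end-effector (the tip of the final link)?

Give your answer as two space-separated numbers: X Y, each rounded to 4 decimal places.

Answer: -8.1448 -1.4745

Derivation:
joint[0] = (0.0000, 0.0000)  (base)
link 0: phi[0] = 125 = 125 deg
  cos(125 deg) = -0.5736, sin(125 deg) = 0.8192
  joint[1] = (0.0000, 0.0000) + 6.2 * (-0.5736, 0.8192) = (0.0000 + -3.5562, 0.0000 + 5.0787) = (-3.5562, 5.0787)
link 1: phi[1] = 125 + 110 = 235 deg
  cos(235 deg) = -0.5736, sin(235 deg) = -0.8192
  joint[2] = (-3.5562, 5.0787) + 8 * (-0.5736, -0.8192) = (-3.5562 + -4.5886, 5.0787 + -6.5532) = (-8.1448, -1.4745)
End effector: (-8.1448, -1.4745)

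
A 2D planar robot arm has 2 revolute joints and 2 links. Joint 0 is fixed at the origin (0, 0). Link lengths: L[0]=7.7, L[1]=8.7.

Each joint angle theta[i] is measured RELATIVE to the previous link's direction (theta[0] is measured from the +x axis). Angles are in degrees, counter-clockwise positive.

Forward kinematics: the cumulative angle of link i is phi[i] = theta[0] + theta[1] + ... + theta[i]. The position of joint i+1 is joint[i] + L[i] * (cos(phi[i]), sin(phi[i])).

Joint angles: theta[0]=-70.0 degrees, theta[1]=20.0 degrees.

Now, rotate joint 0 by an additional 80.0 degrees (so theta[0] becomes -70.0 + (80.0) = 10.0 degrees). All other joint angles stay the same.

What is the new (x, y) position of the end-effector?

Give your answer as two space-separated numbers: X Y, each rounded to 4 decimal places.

joint[0] = (0.0000, 0.0000)  (base)
link 0: phi[0] = 10 = 10 deg
  cos(10 deg) = 0.9848, sin(10 deg) = 0.1736
  joint[1] = (0.0000, 0.0000) + 7.7 * (0.9848, 0.1736) = (0.0000 + 7.5830, 0.0000 + 1.3371) = (7.5830, 1.3371)
link 1: phi[1] = 10 + 20 = 30 deg
  cos(30 deg) = 0.8660, sin(30 deg) = 0.5000
  joint[2] = (7.5830, 1.3371) + 8.7 * (0.8660, 0.5000) = (7.5830 + 7.5344, 1.3371 + 4.3500) = (15.1174, 5.6871)
End effector: (15.1174, 5.6871)

Answer: 15.1174 5.6871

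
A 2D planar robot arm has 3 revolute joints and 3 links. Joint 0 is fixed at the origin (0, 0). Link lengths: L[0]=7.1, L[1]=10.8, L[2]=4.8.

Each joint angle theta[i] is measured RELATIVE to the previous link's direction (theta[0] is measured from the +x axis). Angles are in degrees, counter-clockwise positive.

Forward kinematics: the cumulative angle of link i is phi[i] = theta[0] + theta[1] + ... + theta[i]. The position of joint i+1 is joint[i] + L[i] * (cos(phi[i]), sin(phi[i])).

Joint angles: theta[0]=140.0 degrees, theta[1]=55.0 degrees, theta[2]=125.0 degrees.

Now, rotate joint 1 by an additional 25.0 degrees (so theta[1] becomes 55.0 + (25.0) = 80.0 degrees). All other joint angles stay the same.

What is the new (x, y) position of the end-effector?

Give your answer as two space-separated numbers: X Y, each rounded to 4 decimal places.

Answer: -9.0758 -3.6206

Derivation:
joint[0] = (0.0000, 0.0000)  (base)
link 0: phi[0] = 140 = 140 deg
  cos(140 deg) = -0.7660, sin(140 deg) = 0.6428
  joint[1] = (0.0000, 0.0000) + 7.1 * (-0.7660, 0.6428) = (0.0000 + -5.4389, 0.0000 + 4.5638) = (-5.4389, 4.5638)
link 1: phi[1] = 140 + 80 = 220 deg
  cos(220 deg) = -0.7660, sin(220 deg) = -0.6428
  joint[2] = (-5.4389, 4.5638) + 10.8 * (-0.7660, -0.6428) = (-5.4389 + -8.2733, 4.5638 + -6.9421) = (-13.7122, -2.3783)
link 2: phi[2] = 140 + 80 + 125 = 345 deg
  cos(345 deg) = 0.9659, sin(345 deg) = -0.2588
  joint[3] = (-13.7122, -2.3783) + 4.8 * (0.9659, -0.2588) = (-13.7122 + 4.6364, -2.3783 + -1.2423) = (-9.0758, -3.6206)
End effector: (-9.0758, -3.6206)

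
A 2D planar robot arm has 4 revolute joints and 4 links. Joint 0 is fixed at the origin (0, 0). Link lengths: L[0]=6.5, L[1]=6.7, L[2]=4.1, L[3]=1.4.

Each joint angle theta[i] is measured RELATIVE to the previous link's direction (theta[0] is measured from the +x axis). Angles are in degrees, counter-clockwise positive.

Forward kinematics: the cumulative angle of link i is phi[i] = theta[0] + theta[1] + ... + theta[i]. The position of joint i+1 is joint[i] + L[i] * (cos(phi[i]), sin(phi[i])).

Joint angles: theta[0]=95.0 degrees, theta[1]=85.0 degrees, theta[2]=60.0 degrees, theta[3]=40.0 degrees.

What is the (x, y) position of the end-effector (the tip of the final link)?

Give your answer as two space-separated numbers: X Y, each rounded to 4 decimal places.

joint[0] = (0.0000, 0.0000)  (base)
link 0: phi[0] = 95 = 95 deg
  cos(95 deg) = -0.0872, sin(95 deg) = 0.9962
  joint[1] = (0.0000, 0.0000) + 6.5 * (-0.0872, 0.9962) = (0.0000 + -0.5665, 0.0000 + 6.4753) = (-0.5665, 6.4753)
link 1: phi[1] = 95 + 85 = 180 deg
  cos(180 deg) = -1.0000, sin(180 deg) = 0.0000
  joint[2] = (-0.5665, 6.4753) + 6.7 * (-1.0000, 0.0000) = (-0.5665 + -6.7000, 6.4753 + 0.0000) = (-7.2665, 6.4753)
link 2: phi[2] = 95 + 85 + 60 = 240 deg
  cos(240 deg) = -0.5000, sin(240 deg) = -0.8660
  joint[3] = (-7.2665, 6.4753) + 4.1 * (-0.5000, -0.8660) = (-7.2665 + -2.0500, 6.4753 + -3.5507) = (-9.3165, 2.9246)
link 3: phi[3] = 95 + 85 + 60 + 40 = 280 deg
  cos(280 deg) = 0.1736, sin(280 deg) = -0.9848
  joint[4] = (-9.3165, 2.9246) + 1.4 * (0.1736, -0.9848) = (-9.3165 + 0.2431, 2.9246 + -1.3787) = (-9.0734, 1.5458)
End effector: (-9.0734, 1.5458)

Answer: -9.0734 1.5458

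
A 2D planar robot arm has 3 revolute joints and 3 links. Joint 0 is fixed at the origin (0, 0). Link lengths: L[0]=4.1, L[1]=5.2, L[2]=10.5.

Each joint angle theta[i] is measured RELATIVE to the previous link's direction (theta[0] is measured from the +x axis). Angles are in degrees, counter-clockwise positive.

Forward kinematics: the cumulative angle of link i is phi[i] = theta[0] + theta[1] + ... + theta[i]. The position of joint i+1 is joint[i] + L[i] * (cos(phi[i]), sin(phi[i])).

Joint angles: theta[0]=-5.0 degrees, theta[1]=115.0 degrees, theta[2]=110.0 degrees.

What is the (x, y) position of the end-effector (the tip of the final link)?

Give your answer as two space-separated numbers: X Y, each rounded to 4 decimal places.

Answer: -5.7376 -2.2202

Derivation:
joint[0] = (0.0000, 0.0000)  (base)
link 0: phi[0] = -5 = -5 deg
  cos(-5 deg) = 0.9962, sin(-5 deg) = -0.0872
  joint[1] = (0.0000, 0.0000) + 4.1 * (0.9962, -0.0872) = (0.0000 + 4.0844, 0.0000 + -0.3573) = (4.0844, -0.3573)
link 1: phi[1] = -5 + 115 = 110 deg
  cos(110 deg) = -0.3420, sin(110 deg) = 0.9397
  joint[2] = (4.0844, -0.3573) + 5.2 * (-0.3420, 0.9397) = (4.0844 + -1.7785, -0.3573 + 4.8864) = (2.3059, 4.5291)
link 2: phi[2] = -5 + 115 + 110 = 220 deg
  cos(220 deg) = -0.7660, sin(220 deg) = -0.6428
  joint[3] = (2.3059, 4.5291) + 10.5 * (-0.7660, -0.6428) = (2.3059 + -8.0435, 4.5291 + -6.7493) = (-5.7376, -2.2202)
End effector: (-5.7376, -2.2202)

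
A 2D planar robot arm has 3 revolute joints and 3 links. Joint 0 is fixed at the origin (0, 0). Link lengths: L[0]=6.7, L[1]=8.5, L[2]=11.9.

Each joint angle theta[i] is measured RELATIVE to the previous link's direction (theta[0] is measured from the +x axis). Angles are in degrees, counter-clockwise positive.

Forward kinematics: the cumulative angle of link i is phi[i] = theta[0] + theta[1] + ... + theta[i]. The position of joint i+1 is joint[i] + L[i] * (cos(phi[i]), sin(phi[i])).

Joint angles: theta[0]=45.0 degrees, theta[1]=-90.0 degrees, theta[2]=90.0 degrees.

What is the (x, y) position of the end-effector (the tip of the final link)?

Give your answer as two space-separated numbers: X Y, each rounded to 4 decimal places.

joint[0] = (0.0000, 0.0000)  (base)
link 0: phi[0] = 45 = 45 deg
  cos(45 deg) = 0.7071, sin(45 deg) = 0.7071
  joint[1] = (0.0000, 0.0000) + 6.7 * (0.7071, 0.7071) = (0.0000 + 4.7376, 0.0000 + 4.7376) = (4.7376, 4.7376)
link 1: phi[1] = 45 + -90 = -45 deg
  cos(-45 deg) = 0.7071, sin(-45 deg) = -0.7071
  joint[2] = (4.7376, 4.7376) + 8.5 * (0.7071, -0.7071) = (4.7376 + 6.0104, 4.7376 + -6.0104) = (10.7480, -1.2728)
link 2: phi[2] = 45 + -90 + 90 = 45 deg
  cos(45 deg) = 0.7071, sin(45 deg) = 0.7071
  joint[3] = (10.7480, -1.2728) + 11.9 * (0.7071, 0.7071) = (10.7480 + 8.4146, -1.2728 + 8.4146) = (19.1626, 7.1418)
End effector: (19.1626, 7.1418)

Answer: 19.1626 7.1418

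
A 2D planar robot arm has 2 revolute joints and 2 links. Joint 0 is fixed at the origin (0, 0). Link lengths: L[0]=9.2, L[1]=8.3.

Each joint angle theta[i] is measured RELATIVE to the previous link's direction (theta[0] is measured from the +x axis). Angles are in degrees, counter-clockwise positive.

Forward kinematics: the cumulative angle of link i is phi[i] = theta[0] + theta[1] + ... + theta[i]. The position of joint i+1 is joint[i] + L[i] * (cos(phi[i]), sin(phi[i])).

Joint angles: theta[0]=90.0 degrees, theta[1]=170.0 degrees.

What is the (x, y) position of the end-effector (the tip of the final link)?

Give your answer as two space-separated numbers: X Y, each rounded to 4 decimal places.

joint[0] = (0.0000, 0.0000)  (base)
link 0: phi[0] = 90 = 90 deg
  cos(90 deg) = 0.0000, sin(90 deg) = 1.0000
  joint[1] = (0.0000, 0.0000) + 9.2 * (0.0000, 1.0000) = (0.0000 + 0.0000, 0.0000 + 9.2000) = (0.0000, 9.2000)
link 1: phi[1] = 90 + 170 = 260 deg
  cos(260 deg) = -0.1736, sin(260 deg) = -0.9848
  joint[2] = (0.0000, 9.2000) + 8.3 * (-0.1736, -0.9848) = (0.0000 + -1.4413, 9.2000 + -8.1739) = (-1.4413, 1.0261)
End effector: (-1.4413, 1.0261)

Answer: -1.4413 1.0261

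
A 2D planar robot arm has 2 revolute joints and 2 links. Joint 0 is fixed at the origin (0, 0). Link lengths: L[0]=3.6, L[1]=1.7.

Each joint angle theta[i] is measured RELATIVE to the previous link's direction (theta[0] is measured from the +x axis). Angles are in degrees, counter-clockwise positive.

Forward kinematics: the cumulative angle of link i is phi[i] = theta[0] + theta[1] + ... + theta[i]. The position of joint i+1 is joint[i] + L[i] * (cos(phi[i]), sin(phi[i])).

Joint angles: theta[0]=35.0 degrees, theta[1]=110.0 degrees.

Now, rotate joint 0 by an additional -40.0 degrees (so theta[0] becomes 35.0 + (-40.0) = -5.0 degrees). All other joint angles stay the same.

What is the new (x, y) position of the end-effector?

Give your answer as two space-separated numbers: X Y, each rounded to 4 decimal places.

joint[0] = (0.0000, 0.0000)  (base)
link 0: phi[0] = -5 = -5 deg
  cos(-5 deg) = 0.9962, sin(-5 deg) = -0.0872
  joint[1] = (0.0000, 0.0000) + 3.6 * (0.9962, -0.0872) = (0.0000 + 3.5863, 0.0000 + -0.3138) = (3.5863, -0.3138)
link 1: phi[1] = -5 + 110 = 105 deg
  cos(105 deg) = -0.2588, sin(105 deg) = 0.9659
  joint[2] = (3.5863, -0.3138) + 1.7 * (-0.2588, 0.9659) = (3.5863 + -0.4400, -0.3138 + 1.6421) = (3.1463, 1.3283)
End effector: (3.1463, 1.3283)

Answer: 3.1463 1.3283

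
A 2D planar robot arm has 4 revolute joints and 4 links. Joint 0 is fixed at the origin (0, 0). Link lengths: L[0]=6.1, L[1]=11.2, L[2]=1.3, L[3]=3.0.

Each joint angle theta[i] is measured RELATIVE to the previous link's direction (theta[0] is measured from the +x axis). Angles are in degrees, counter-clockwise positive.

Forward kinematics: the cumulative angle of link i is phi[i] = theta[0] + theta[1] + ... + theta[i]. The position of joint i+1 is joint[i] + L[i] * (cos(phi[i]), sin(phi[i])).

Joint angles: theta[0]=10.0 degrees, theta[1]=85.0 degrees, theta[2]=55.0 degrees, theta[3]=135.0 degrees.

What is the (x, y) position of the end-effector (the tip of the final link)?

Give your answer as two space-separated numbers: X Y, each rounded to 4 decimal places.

Answer: 4.6818 9.9689

Derivation:
joint[0] = (0.0000, 0.0000)  (base)
link 0: phi[0] = 10 = 10 deg
  cos(10 deg) = 0.9848, sin(10 deg) = 0.1736
  joint[1] = (0.0000, 0.0000) + 6.1 * (0.9848, 0.1736) = (0.0000 + 6.0073, 0.0000 + 1.0593) = (6.0073, 1.0593)
link 1: phi[1] = 10 + 85 = 95 deg
  cos(95 deg) = -0.0872, sin(95 deg) = 0.9962
  joint[2] = (6.0073, 1.0593) + 11.2 * (-0.0872, 0.9962) = (6.0073 + -0.9761, 1.0593 + 11.1574) = (5.0312, 12.2166)
link 2: phi[2] = 10 + 85 + 55 = 150 deg
  cos(150 deg) = -0.8660, sin(150 deg) = 0.5000
  joint[3] = (5.0312, 12.2166) + 1.3 * (-0.8660, 0.5000) = (5.0312 + -1.1258, 12.2166 + 0.6500) = (3.9053, 12.8666)
link 3: phi[3] = 10 + 85 + 55 + 135 = 285 deg
  cos(285 deg) = 0.2588, sin(285 deg) = -0.9659
  joint[4] = (3.9053, 12.8666) + 3 * (0.2588, -0.9659) = (3.9053 + 0.7765, 12.8666 + -2.8978) = (4.6818, 9.9689)
End effector: (4.6818, 9.9689)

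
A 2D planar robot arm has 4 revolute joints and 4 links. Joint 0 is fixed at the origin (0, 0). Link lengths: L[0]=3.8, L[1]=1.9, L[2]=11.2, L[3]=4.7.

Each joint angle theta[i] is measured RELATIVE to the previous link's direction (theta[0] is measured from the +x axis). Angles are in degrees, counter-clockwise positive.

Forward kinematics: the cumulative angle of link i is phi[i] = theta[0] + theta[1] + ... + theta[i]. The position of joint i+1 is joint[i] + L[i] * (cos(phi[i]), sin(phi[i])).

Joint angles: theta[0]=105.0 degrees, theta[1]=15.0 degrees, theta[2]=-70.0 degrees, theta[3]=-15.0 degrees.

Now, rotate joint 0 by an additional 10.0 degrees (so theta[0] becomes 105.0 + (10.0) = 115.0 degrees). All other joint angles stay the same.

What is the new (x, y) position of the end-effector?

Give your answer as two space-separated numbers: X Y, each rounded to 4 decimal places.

Answer: 6.0962 17.9223

Derivation:
joint[0] = (0.0000, 0.0000)  (base)
link 0: phi[0] = 115 = 115 deg
  cos(115 deg) = -0.4226, sin(115 deg) = 0.9063
  joint[1] = (0.0000, 0.0000) + 3.8 * (-0.4226, 0.9063) = (0.0000 + -1.6059, 0.0000 + 3.4440) = (-1.6059, 3.4440)
link 1: phi[1] = 115 + 15 = 130 deg
  cos(130 deg) = -0.6428, sin(130 deg) = 0.7660
  joint[2] = (-1.6059, 3.4440) + 1.9 * (-0.6428, 0.7660) = (-1.6059 + -1.2213, 3.4440 + 1.4555) = (-2.8272, 4.8995)
link 2: phi[2] = 115 + 15 + -70 = 60 deg
  cos(60 deg) = 0.5000, sin(60 deg) = 0.8660
  joint[3] = (-2.8272, 4.8995) + 11.2 * (0.5000, 0.8660) = (-2.8272 + 5.6000, 4.8995 + 9.6995) = (2.7728, 14.5989)
link 3: phi[3] = 115 + 15 + -70 + -15 = 45 deg
  cos(45 deg) = 0.7071, sin(45 deg) = 0.7071
  joint[4] = (2.7728, 14.5989) + 4.7 * (0.7071, 0.7071) = (2.7728 + 3.3234, 14.5989 + 3.3234) = (6.0962, 17.9223)
End effector: (6.0962, 17.9223)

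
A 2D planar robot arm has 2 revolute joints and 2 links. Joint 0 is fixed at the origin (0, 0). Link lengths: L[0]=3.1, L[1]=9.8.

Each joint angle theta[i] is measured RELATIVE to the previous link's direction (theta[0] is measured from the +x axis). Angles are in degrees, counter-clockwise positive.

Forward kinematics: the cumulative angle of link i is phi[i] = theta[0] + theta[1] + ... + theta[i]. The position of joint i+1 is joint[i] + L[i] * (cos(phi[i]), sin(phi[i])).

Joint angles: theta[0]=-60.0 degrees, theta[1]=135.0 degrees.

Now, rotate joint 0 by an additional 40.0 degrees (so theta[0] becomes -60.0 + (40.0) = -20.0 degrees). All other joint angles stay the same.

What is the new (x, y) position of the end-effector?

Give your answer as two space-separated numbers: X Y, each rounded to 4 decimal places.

Answer: -1.2286 7.8216

Derivation:
joint[0] = (0.0000, 0.0000)  (base)
link 0: phi[0] = -20 = -20 deg
  cos(-20 deg) = 0.9397, sin(-20 deg) = -0.3420
  joint[1] = (0.0000, 0.0000) + 3.1 * (0.9397, -0.3420) = (0.0000 + 2.9130, 0.0000 + -1.0603) = (2.9130, -1.0603)
link 1: phi[1] = -20 + 135 = 115 deg
  cos(115 deg) = -0.4226, sin(115 deg) = 0.9063
  joint[2] = (2.9130, -1.0603) + 9.8 * (-0.4226, 0.9063) = (2.9130 + -4.1417, -1.0603 + 8.8818) = (-1.2286, 7.8216)
End effector: (-1.2286, 7.8216)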